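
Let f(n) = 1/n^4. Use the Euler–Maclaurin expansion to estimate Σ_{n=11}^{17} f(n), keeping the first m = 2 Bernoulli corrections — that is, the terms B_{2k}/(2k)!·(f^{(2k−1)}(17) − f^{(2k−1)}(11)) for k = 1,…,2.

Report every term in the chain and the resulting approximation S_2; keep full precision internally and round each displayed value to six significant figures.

S_2 ≈ 0.000224555

The integral term ∫_11^17 1/x^4 dx = 0.000182591.
Endpoint term: (f(11) + f(17))/2 = (6.83013e-05 + 1.19730e-05)/2 = 4.01372e-05.
So far: 0.000222728.
k=1: B_{2}/(2)! × [f^{(1)}(17) − f^{(1)}(11)] = 1/12 × (-2.81719e-06 − (-2.48369e-05)) = 1.83497e-06.
Running total after k=1: 0.000224563.
k=2: B_{4}/(4)! × [f^{(3)}(17) − f^{(3)}(11)] = −1/720 × (-2.92441e-07 − (-6.15790e-06)) = -8.14647e-09.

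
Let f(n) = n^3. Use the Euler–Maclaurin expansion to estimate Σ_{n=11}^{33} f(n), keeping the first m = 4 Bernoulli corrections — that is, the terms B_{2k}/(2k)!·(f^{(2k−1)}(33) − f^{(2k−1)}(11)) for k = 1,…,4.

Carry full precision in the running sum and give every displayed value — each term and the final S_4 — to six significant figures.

S_4 ≈ 311696

The integral term ∫_11^33 x^3 dx = 292820.
Endpoint term: (f(11) + f(33))/2 = (1331.00 + 35937.0)/2 = 18634.0.
Integral + boundary = 311454.
Order-1 term: 1/12 · (3267.00 − 363.000) = 242.000.
Partial sum through k=1: 311696.
Order-2 term: −1/720 · (6.00000 − 6.00000) = 0.00000.
Partial sum through k=2: 311696.
Order-3 term: 1/30240 · (0.00000 − 0.00000) = 0.00000.
Partial sum through k=3: 311696.
Order-4 term: −1/1209600 · (0.00000 − 0.00000) = 0.00000.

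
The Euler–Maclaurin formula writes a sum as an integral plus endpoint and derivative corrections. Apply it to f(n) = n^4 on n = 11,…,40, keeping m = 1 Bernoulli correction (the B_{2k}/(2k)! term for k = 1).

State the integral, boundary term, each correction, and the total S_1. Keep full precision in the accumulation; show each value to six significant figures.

S_1 ≈ 2.17560e+07

The integral term ∫_11^40 x^4 dx = 2.04478e+07.
Endpoint term: (f(11) + f(40))/2 = (14641.0 + 2.56000e+06)/2 = 1.28732e+06.
Running total after boundary: 2.17351e+07.
Order-1 term: 1/12 · (256000 − 5324.00) = 20889.7.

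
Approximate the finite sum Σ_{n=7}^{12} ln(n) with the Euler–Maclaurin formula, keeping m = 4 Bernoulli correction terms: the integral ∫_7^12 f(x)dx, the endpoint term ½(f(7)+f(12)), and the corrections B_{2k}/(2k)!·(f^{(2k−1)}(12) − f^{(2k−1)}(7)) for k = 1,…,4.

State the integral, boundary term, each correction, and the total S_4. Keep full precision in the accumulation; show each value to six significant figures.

The integral term ∫_7^12 ln(x) dx = 11.1975.
Endpoint term: (f(7) + f(12))/2 = (1.94591 + 2.48491)/2 = 2.21541.
Running total after boundary: 13.4129.
k=1: B_{2}/(2)! × [f^{(1)}(12) − f^{(1)}(7)] = 1/12 × (0.0833333 − 0.142857) = -0.00496032.
Running total after k=1: 13.4080.
k=2: B_{4}/(4)! × [f^{(3)}(12) − f^{(3)}(7)] = −1/720 × (0.00115741 − 0.00583090) = 6.49097e-06.
Running total after k=2: 13.4080.
k=3: B_{6}/(6)! × [f^{(5)}(12) − f^{(5)}(7)] = 1/30240 × (9.64506e-05 − 0.00142798) = -4.40319e-08.
Running total after k=3: 13.4080.
k=4: B_{8}/(8)! × [f^{(7)}(12) − f^{(7)}(7)] = −1/1209600 × (2.00939e-05 − 0.000874271) = 7.06165e-10.

S_4 ≈ 13.4080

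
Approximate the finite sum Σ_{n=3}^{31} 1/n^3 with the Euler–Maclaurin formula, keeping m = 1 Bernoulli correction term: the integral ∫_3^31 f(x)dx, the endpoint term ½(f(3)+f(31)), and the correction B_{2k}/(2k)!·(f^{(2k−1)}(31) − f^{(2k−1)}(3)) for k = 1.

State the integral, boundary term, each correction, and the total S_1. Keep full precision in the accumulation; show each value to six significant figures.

S_1 ≈ 0.0766567

Integral: ∫_3^31 1/x^3 dx = 0.0550353.
½[f(3) + f(31)] = ½[0.0370370 + 3.35672e-05] = 0.0185353.
Integral + boundary = 0.0735706.
k=1: B_{2}/(2)! × [f^{(1)}(31) − f^{(1)}(3)] = 1/12 × (-3.24844e-06 − (-0.0370370)) = 0.00308615.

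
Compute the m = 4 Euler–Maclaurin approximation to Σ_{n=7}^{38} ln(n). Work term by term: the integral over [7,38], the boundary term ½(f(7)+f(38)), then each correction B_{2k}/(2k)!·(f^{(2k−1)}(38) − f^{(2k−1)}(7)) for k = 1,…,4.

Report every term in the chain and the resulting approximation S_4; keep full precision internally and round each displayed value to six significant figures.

∫_7^38 ln(x) dx evaluates to 93.6069.
Boundary: ½(f(7) + f(38)) = ½(1.94591 + 3.63759) = 2.79175.
Integral + boundary = 96.3987.
Order-1 term: 1/12 · (0.0263158 − 0.142857) = -0.00971178.
After k=1: 96.3889.
Order-2 term: −1/720 · (3.64485e-05 − 0.00583090) = 8.04785e-06.
After k=2: 96.3889.
Order-3 term: 1/30240 · (3.02896e-07 − 0.00142798) = -4.72114e-08.
After k=3: 96.3889.
Order-4 term: −1/1209600 · (6.29285e-09 − 0.000874271) = 7.22772e-10.

S_4 ≈ 96.3889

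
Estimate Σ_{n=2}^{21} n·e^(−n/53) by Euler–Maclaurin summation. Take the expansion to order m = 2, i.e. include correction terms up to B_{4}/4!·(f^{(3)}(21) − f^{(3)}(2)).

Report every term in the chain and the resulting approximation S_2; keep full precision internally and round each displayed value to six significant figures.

The integral term ∫_2^21 x·e^(−x/53) dx = 168.115.
Endpoint term: (f(2) + f(21))/2 = (1.92593 + 14.1299)/2 = 8.02794.
Integral + boundary = 176.143.
k=1: B_{2}/(2)! × [f^{(1)}(21) − f^{(1)}(2)] = 1/12 × (0.406252 − 0.926629) = -0.0433648.
After k=1: 176.099.
k=2: B_{4}/(4)! × [f^{(3)}(21) − f^{(3)}(2)] = −1/720 × (0.000623695 − 0.00101551) = 5.44185e-07.

S_2 ≈ 176.099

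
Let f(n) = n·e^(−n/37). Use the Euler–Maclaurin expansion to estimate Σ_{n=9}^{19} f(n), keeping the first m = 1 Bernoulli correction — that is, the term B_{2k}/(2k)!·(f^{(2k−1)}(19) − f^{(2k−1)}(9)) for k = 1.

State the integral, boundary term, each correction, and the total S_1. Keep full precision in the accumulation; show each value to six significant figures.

Integral: ∫_9^19 x·e^(−x/37) dx = 94.6426.
½[f(9) + f(19)] = ½[7.05673 + 11.3694] = 9.21306.
So far: 103.856.
k=1: B_{2}/(2)! × [f^{(1)}(19) − f^{(1)}(9)] = 1/12 × (0.291108 − 0.593358) = -0.0251875.

S_1 ≈ 103.830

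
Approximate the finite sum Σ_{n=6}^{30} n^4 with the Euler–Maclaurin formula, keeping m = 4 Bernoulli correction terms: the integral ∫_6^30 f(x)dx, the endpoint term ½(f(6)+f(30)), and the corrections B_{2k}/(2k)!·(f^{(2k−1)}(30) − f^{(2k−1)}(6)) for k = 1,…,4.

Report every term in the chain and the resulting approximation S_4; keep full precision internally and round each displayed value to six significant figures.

The integral term ∫_6^30 x^4 dx = 4.85844e+06.
Boundary: ½(f(6) + f(30)) = ½(1296.00 + 810000) = 405648.
So far: 5.26409e+06.
k=1: B_{2}/(2)! × [f^{(1)}(30) − f^{(1)}(6)] = 1/12 × (108000 − 864.000) = 8928.00.
After k=1: 5.27302e+06.
k=2: B_{4}/(4)! × [f^{(3)}(30) − f^{(3)}(6)] = −1/720 × (720.000 − 144.000) = -0.800000.
After k=2: 5.27302e+06.
k=3: B_{6}/(6)! × [f^{(5)}(30) − f^{(5)}(6)] = 1/30240 × (0.00000 − 0.00000) = 0.00000.
After k=3: 5.27302e+06.
k=4: B_{8}/(8)! × [f^{(7)}(30) − f^{(7)}(6)] = −1/1209600 × (0.00000 − 0.00000) = 0.00000.

S_4 ≈ 5.27302e+06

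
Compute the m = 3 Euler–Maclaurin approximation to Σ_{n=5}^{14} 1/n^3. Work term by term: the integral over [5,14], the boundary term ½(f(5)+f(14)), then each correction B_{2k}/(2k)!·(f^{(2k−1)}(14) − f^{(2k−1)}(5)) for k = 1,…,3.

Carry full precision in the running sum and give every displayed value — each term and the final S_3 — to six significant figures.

S_3 ≈ 0.0220196

∫_5^14 1/x^3 dx evaluates to 0.0174490.
Boundary: ½(f(5) + f(14)) = ½(0.00800000 + 0.000364431) = 0.00418222.
So far: 0.0216312.
Correction k=1: B_{2}/2! · (f^{(1)}(14) − f^{(1)}(5)) = 1/12 · (-7.80925e-05 − (-0.00480000)) = 0.000393492.
Running total after k=1: 0.0220247.
Correction k=2: B_{4}/4! · (f^{(3)}(14) − f^{(3)}(5)) = −1/720 · (-7.96862e-06 − (-0.00384000)) = -5.32227e-06.
Running total after k=2: 0.0220194.
Correction k=3: B_{6}/6! · (f^{(5)}(14) − f^{(5)}(5)) = 1/30240 · (-1.70756e-06 − (-0.00645120)) = 2.13277e-07.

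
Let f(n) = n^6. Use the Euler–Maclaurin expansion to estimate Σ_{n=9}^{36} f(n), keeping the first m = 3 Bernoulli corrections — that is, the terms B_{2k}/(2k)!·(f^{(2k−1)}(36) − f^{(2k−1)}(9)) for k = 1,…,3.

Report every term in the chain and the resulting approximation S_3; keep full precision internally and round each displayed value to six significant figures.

S_3 ≈ 1.23131e+10

∫_9^36 x^6 dx evaluates to 1.11942e+10.
½[f(9) + f(36)] = ½[531441 + 2.17678e+09] = 1.08866e+09.
Integral + boundary = 1.22829e+10.
k=1: B_{2}/(2)! × [f^{(1)}(36) − f^{(1)}(9)] = 1/12 × (3.62797e+08 − 354294) = 3.02036e+07.
After k=1: 1.23131e+10.
k=2: B_{4}/(4)! × [f^{(3)}(36) − f^{(3)}(9)] = −1/720 × (5.59872e+06 − 87480.0) = -7654.50.
After k=2: 1.23131e+10.
k=3: B_{6}/(6)! × [f^{(5)}(36) − f^{(5)}(9)] = 1/30240 × (25920.0 − 6480.00) = 0.642857.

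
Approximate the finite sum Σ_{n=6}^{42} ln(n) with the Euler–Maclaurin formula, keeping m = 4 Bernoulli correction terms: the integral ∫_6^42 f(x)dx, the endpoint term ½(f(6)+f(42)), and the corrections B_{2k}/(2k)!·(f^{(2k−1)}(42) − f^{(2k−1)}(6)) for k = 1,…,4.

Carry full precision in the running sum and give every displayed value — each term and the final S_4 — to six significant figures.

Integral: ∫_6^42 ln(x) dx = 110.232.
½[f(6) + f(42)] = ½[1.79176 + 3.73767] = 2.76471.
Integral + boundary = 112.996.
Correction k=1: B_{2}/2! · (f^{(1)}(42) − f^{(1)}(6)) = 1/12 · (0.0238095 − 0.166667) = -0.0119048.
Partial sum through k=1: 112.984.
Correction k=2: B_{4}/4! · (f^{(3)}(42) − f^{(3)}(6)) = −1/720 · (2.69949e-05 − 0.00925926) = 1.28226e-05.
Partial sum through k=2: 112.984.
Correction k=3: B_{6}/6! · (f^{(5)}(42) − f^{(5)}(6)) = 1/30240 · (1.83639e-07 − 0.00308642) = -1.02058e-07.
Partial sum through k=3: 112.984.
Correction k=4: B_{8}/8! · (f^{(7)}(42) − f^{(7)}(6)) = −1/1209600 · (3.12311e-09 − 0.00257202) = 2.12633e-09.

S_4 ≈ 112.984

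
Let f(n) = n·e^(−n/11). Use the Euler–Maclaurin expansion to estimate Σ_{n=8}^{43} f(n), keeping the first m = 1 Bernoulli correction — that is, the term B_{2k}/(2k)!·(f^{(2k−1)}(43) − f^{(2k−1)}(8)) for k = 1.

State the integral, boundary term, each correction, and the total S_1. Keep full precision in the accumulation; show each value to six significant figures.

Integral: ∫_8^43 x·e^(−x/11) dx = 89.0792.
½[f(8) + f(43)] = ½[3.86580 + 0.862525] = 2.36416.
Running total after boundary: 91.4433.
Correction k=1: B_{2}/2! · (f^{(1)}(43) − f^{(1)}(8)) = 1/12 · (-0.0583527 − 0.131789) = -0.0158451.

S_1 ≈ 91.4275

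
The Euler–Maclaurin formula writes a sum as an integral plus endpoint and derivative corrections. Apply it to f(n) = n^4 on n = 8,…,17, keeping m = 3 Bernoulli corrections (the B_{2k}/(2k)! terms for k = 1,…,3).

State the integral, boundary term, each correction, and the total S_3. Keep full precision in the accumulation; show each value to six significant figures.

S_3 ≈ 322693

The integral term ∫_8^17 x^4 dx = 277418.
Boundary: ½(f(8) + f(17)) = ½(4096.00 + 83521.0) = 43808.5.
So far: 321226.
k=1: B_{2}/(2)! × [f^{(1)}(17) − f^{(1)}(8)] = 1/12 × (19652.0 − 2048.00) = 1467.00.
Running total after k=1: 322693.
k=2: B_{4}/(4)! × [f^{(3)}(17) − f^{(3)}(8)] = −1/720 × (408.000 − 192.000) = -0.300000.
Running total after k=2: 322693.
k=3: B_{6}/(6)! × [f^{(5)}(17) − f^{(5)}(8)] = 1/30240 × (0.00000 − 0.00000) = 0.00000.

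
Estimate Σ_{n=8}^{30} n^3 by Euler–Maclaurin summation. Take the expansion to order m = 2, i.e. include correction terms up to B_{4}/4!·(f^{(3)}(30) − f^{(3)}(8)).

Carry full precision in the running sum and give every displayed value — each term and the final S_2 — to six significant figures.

S_2 ≈ 215441

The integral term ∫_8^30 x^3 dx = 201476.
Boundary: ½(f(8) + f(30)) = ½(512.000 + 27000.0) = 13756.0.
Integral + boundary = 215232.
Correction k=1: B_{2}/2! · (f^{(1)}(30) − f^{(1)}(8)) = 1/12 · (2700.00 − 192.000) = 209.000.
After k=1: 215441.
Correction k=2: B_{4}/4! · (f^{(3)}(30) − f^{(3)}(8)) = −1/720 · (6.00000 − 6.00000) = 0.00000.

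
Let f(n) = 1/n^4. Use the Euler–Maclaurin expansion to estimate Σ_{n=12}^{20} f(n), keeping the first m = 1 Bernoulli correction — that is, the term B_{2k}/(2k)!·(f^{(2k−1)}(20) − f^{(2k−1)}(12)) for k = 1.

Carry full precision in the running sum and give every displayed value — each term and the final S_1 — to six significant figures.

S_1 ≈ 0.000179708

∫_12^20 1/x^4 dx evaluates to 0.000151235.
Boundary: ½(f(12) + f(20)) = ½(4.82253e-05 + 6.25000e-06) = 2.72377e-05.
Running total after boundary: 0.000178472.
Correction k=1: B_{2}/2! · (f^{(1)}(20) − f^{(1)}(12)) = 1/12 · (-1.25000e-06 − (-1.60751e-05)) = 1.23543e-06.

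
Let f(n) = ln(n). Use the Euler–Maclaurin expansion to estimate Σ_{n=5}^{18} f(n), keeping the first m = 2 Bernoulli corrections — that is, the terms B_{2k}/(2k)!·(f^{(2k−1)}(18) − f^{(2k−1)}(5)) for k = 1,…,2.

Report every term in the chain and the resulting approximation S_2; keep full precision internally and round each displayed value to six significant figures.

S_2 ≈ 33.2174

The integral term ∫_5^18 ln(x) dx = 30.9795.
½[f(5) + f(18)] = ½[1.60944 + 2.89037] = 2.24990.
Running total after boundary: 33.2294.
Order-1 term: 1/12 · (0.0555556 − 0.200000) = -0.0120370.
Partial sum through k=1: 33.2174.
Order-2 term: −1/720 · (0.000342936 − 0.0160000) = 2.17459e-05.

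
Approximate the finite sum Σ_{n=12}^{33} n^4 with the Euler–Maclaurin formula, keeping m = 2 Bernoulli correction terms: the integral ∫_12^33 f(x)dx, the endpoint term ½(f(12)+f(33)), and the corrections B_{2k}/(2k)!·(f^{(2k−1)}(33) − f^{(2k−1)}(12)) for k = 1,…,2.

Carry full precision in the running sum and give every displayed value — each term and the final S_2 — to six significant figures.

S_2 ≈ 8.39204e+06

Integral: ∫_12^33 x^4 dx = 7.77731e+06.
½[f(12) + f(33)] = ½[20736.0 + 1.18592e+06] = 603328.
So far: 8.38064e+06.
Order-1 term: 1/12 · (143748 − 6912.00) = 11403.0.
Running total after k=1: 8.39204e+06.
Order-2 term: −1/720 · (792.000 − 288.000) = -0.700000.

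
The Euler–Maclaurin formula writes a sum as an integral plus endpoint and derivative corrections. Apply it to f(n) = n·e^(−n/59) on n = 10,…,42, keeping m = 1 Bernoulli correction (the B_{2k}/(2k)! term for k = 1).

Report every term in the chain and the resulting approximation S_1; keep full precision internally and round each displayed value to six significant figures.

Integral: ∫_10^42 x·e^(−x/59) dx = 512.056.
Boundary: ½(f(10) + f(42)) = ½(8.44094 + 20.6106) = 14.5258.
So far: 526.581.
Correction k=1: B_{2}/2! · (f^{(1)}(42) − f^{(1)}(10)) = 1/12 · (0.141396 − 0.701027) = -0.0466359.

S_1 ≈ 526.535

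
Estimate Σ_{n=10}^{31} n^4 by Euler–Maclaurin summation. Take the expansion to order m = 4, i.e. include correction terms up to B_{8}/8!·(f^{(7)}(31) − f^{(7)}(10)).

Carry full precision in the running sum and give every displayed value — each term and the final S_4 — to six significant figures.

S_4 ≈ 6.18219e+06

The integral term ∫_10^31 x^4 dx = 5.70583e+06.
Endpoint term: (f(10) + f(31))/2 = (10000.0 + 923521)/2 = 466760.
So far: 6.17259e+06.
Correction k=1: B_{2}/2! · (f^{(1)}(31) − f^{(1)}(10)) = 1/12 · (119164 − 4000.00) = 9597.00.
After k=1: 6.18219e+06.
Correction k=2: B_{4}/4! · (f^{(3)}(31) − f^{(3)}(10)) = −1/720 · (744.000 − 240.000) = -0.700000.
After k=2: 6.18219e+06.
Correction k=3: B_{6}/6! · (f^{(5)}(31) − f^{(5)}(10)) = 1/30240 · (0.00000 − 0.00000) = 0.00000.
After k=3: 6.18219e+06.
Correction k=4: B_{8}/8! · (f^{(7)}(31) − f^{(7)}(10)) = −1/1209600 · (0.00000 − 0.00000) = 0.00000.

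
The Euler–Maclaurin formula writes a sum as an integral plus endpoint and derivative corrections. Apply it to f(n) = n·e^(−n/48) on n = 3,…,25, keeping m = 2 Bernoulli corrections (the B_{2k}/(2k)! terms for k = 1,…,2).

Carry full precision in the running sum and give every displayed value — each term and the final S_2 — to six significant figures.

∫_3^25 x·e^(−x/48) dx evaluates to 218.218.
½[f(3) + f(25)] = ½[2.81824 + 14.8506] = 8.83444.
Integral + boundary = 227.053.
Correction k=1: B_{2}/2! · (f^{(1)}(25) − f^{(1)}(3)) = 1/12 · (0.284637 − 0.880700) = -0.0496719.
After k=1: 227.003.
Correction k=2: B_{4}/4! · (f^{(3)}(25) − f^{(3)}(3)) = −1/720 · (0.000639187 − 0.00119771) = 7.75727e-07.

S_2 ≈ 227.003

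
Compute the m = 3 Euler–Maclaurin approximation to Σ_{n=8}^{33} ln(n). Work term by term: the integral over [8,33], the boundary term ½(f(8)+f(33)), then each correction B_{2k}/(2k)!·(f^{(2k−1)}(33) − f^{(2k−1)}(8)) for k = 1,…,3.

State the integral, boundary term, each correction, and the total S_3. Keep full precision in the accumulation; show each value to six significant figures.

Integral: ∫_8^33 ln(x) dx = 73.7492.
½[f(8) + f(33)] = ½[2.07944 + 3.49651] = 2.78797.
Integral + boundary = 76.5372.
Correction k=1: B_{2}/2! · (f^{(1)}(33) − f^{(1)}(8)) = 1/12 · (0.0303030 − 0.125000) = -0.00789141.
Running total after k=1: 76.5293.
Correction k=2: B_{4}/4! · (f^{(3)}(33) − f^{(3)}(8)) = −1/720 · (5.56529e-05 − 0.00390625) = 5.34805e-06.
Running total after k=2: 76.5293.
Correction k=3: B_{6}/6! · (f^{(5)}(33) − f^{(5)}(8)) = 1/30240 · (6.13256e-07 − 0.000732422) = -2.42000e-08.

S_3 ≈ 76.5293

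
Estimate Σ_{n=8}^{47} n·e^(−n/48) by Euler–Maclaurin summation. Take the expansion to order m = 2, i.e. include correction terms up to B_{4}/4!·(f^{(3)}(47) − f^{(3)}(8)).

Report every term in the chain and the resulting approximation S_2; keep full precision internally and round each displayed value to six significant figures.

The integral term ∫_8^47 x·e^(−x/48) dx = 562.497.
Endpoint term: (f(8) + f(47))/2 = (6.77185 + 17.6543)/2 = 12.2131.
Integral + boundary = 574.711.
Order-1 term: 1/12 · (0.00782550 − 0.705401) = -0.0581313.
Partial sum through k=1: 574.652.
Order-2 term: −1/720 · (0.000329459 − 0.00104096) = 9.88192e-07.

S_2 ≈ 574.652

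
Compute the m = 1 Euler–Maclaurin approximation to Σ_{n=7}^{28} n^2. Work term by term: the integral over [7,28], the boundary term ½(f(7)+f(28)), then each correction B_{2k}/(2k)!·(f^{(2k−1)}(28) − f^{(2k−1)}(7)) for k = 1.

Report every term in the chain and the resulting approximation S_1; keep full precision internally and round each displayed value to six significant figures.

S_1 ≈ 7623.00

Integral: ∫_7^28 x^2 dx = 7203.00.
Endpoint term: (f(7) + f(28))/2 = (49.0000 + 784.000)/2 = 416.500.
Integral + boundary = 7619.50.
Correction k=1: B_{2}/2! · (f^{(1)}(28) − f^{(1)}(7)) = 1/12 · (56.0000 − 14.0000) = 3.50000.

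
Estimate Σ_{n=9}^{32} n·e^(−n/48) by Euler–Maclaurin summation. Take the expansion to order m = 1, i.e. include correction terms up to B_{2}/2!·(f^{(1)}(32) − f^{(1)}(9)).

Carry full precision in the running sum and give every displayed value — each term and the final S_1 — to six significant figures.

S_1 ≈ 308.605

The integral term ∫_9^32 x·e^(−x/48) dx = 296.702.
Endpoint term: (f(9) + f(32))/2 = (7.46126 + 16.4293)/2 = 11.9453.
So far: 308.647.
Order-1 term: 1/12 · (0.171139 − 0.673586) = -0.0418706.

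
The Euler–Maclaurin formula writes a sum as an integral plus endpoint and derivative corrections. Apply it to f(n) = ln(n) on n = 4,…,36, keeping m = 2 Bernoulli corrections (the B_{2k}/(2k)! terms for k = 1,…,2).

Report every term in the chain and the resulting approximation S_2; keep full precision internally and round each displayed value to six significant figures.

∫_4^36 ln(x) dx evaluates to 91.4615.
Boundary: ½(f(4) + f(36)) = ½(1.38629 + 3.58352) = 2.48491.
So far: 93.9464.
Correction k=1: B_{2}/2! · (f^{(1)}(36) − f^{(1)}(4)) = 1/12 · (0.0277778 − 0.250000) = -0.0185185.
Partial sum through k=1: 93.9279.
Correction k=2: B_{4}/4! · (f^{(3)}(36) − f^{(3)}(4)) = −1/720 · (4.28669e-05 − 0.0312500) = 4.33432e-05.

S_2 ≈ 93.9279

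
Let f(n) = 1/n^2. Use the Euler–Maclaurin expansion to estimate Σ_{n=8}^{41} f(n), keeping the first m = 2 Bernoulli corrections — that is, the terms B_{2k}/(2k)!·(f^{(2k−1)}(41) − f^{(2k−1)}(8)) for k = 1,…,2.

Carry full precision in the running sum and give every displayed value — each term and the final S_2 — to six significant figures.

Integral: ∫_8^41 1/x^2 dx = 0.100610.
Endpoint term: (f(8) + f(41))/2 = (0.0156250 + 0.000594884)/2 = 0.00810994.
So far: 0.108720.
Correction k=1: B_{2}/2! · (f^{(1)}(41) − f^{(1)}(8)) = 1/12 · (-2.90187e-05 − (-0.00390625)) = 0.000323103.
Partial sum through k=1: 0.109043.
Correction k=2: B_{4}/4! · (f^{(3)}(41) − f^{(3)}(8)) = −1/720 · (-2.07153e-07 − (-0.000732422)) = -1.01696e-06.

S_2 ≈ 0.109042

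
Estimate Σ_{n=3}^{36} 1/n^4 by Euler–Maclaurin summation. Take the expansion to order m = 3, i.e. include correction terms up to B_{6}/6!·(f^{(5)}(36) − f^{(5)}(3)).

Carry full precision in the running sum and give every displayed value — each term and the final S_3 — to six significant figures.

The integral term ∫_3^36 1/x^4 dx = 0.0123385.
Boundary: ½(f(3) + f(36)) = ½(0.0123457 + 5.95374e-07) = 0.00617314.
Running total after boundary: 0.0185117.
Order-1 term: 1/12 · (-6.61527e-08 − (-0.0164609)) = 0.00137174.
Running total after k=1: 0.0198834.
Order-2 term: −1/720 · (-1.53131e-09 − (-0.0548697)) = -7.62079e-05.
Running total after k=2: 0.0198072.
Order-3 term: 1/30240 · (-6.61678e-11 − (-0.341411)) = 1.12901e-05.

S_3 ≈ 0.0198185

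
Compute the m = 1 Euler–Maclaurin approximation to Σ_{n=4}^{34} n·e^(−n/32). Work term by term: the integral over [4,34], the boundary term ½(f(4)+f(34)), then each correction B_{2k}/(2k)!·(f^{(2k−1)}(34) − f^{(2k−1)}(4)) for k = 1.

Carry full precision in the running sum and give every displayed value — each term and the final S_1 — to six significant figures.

S_1 ≈ 294.323

The integral term ∫_4^34 x·e^(−x/32) dx = 286.749.
½[f(4) + f(34)] = ½[3.52999 + 11.7501] = 7.64004.
Integral + boundary = 294.389.
Order-1 term: 1/12 · (-0.0215994 − 0.772185) = -0.0661487.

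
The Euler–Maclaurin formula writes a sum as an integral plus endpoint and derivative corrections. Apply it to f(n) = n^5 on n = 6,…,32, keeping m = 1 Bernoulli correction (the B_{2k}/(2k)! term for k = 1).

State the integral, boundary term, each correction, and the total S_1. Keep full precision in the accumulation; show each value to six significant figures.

S_1 ≈ 1.96167e+08

Integral: ∫_6^32 x^5 dx = 1.78949e+08.
½[f(6) + f(32)] = ½[7776.00 + 3.35544e+07] = 1.67811e+07.
So far: 1.95730e+08.
k=1: B_{2}/(2)! × [f^{(1)}(32) − f^{(1)}(6)] = 1/12 × (5.24288e+06 − 6480.00) = 436367.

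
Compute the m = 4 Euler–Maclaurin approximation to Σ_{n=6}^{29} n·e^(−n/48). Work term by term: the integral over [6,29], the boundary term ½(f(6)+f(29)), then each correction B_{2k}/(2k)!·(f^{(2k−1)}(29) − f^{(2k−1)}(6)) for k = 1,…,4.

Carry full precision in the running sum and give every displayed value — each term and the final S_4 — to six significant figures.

The integral term ∫_6^29 x·e^(−x/48) dx = 267.458.
Endpoint term: (f(6) + f(29))/2 = (5.29498 + 15.8494)/2 = 10.5722.
Integral + boundary = 278.030.
Correction k=1: B_{2}/2! · (f^{(1)}(29) − f^{(1)}(6)) = 1/12 · (0.216335 − 0.772185) = -0.0463208.
Partial sum through k=1: 277.984.
Correction k=2: B_{4}/4! · (f^{(3)}(29) − f^{(3)}(6)) = −1/720 · (0.000568313 − 0.00110121) = 7.40129e-07.
Partial sum through k=2: 277.984.
Correction k=3: B_{6}/6! · (f^{(5)}(29) − f^{(5)}(6)) = 1/30240 · (4.52574e-07 − 8.10444e-07) = -1.18343e-11.
Partial sum through k=3: 277.984.
Correction k=4: B_{8}/8! · (f^{(7)}(29) − f^{(7)}(6)) = −1/1209600 · (2.85801e-10 − 4.96065e-10) = 1.73829e-16.

S_4 ≈ 277.984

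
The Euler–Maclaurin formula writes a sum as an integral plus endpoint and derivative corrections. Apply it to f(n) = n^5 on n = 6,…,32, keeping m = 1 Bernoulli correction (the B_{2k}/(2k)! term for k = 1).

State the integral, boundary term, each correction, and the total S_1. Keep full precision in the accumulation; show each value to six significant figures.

S_1 ≈ 1.96167e+08

The integral term ∫_6^32 x^5 dx = 1.78949e+08.
Endpoint term: (f(6) + f(32))/2 = (7776.00 + 3.35544e+07)/2 = 1.67811e+07.
Integral + boundary = 1.95730e+08.
k=1: B_{2}/(2)! × [f^{(1)}(32) − f^{(1)}(6)] = 1/12 × (5.24288e+06 − 6480.00) = 436367.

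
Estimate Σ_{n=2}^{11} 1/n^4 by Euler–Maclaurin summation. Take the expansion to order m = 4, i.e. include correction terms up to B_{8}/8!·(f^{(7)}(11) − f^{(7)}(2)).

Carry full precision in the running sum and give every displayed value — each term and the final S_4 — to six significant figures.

The integral term ∫_2^11 1/x^4 dx = 0.0414162.
Endpoint term: (f(2) + f(11))/2 = (0.0625000 + 6.83013e-05)/2 = 0.0312842.
Running total after boundary: 0.0727004.
k=1: B_{2}/(2)! × [f^{(1)}(11) − f^{(1)}(2)] = 1/12 × (-2.48369e-05 − (-0.125000)) = 0.0104146.
Partial sum through k=1: 0.0831150.
k=2: B_{4}/(4)! × [f^{(3)}(11) − f^{(3)}(2)] = −1/720 × (-6.15790e-06 − (-0.937500)) = -0.00130207.
Partial sum through k=2: 0.0818129.
k=3: B_{6}/(6)! × [f^{(5)}(11) − f^{(5)}(2)] = 1/30240 × (-2.84994e-06 − (-13.1250)) = 0.000434028.
Partial sum through k=3: 0.0822469.
k=4: B_{8}/(8)! × [f^{(7)}(11) − f^{(7)}(2)] = −1/1209600 × (-2.11979e-06 − (-295.312)) = -0.000244141.

S_4 ≈ 0.0820028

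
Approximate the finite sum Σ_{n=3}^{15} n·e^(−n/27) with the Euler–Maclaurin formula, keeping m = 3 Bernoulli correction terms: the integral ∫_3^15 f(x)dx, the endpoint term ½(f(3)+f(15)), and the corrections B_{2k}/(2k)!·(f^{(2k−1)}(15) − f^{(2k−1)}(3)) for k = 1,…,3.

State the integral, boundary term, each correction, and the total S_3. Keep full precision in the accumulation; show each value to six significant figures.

The integral term ∫_3^15 x·e^(−x/27) dx = 74.1835.
½[f(3) + f(15)] = ½[2.68452 + 8.60630] = 5.64541.
Integral + boundary = 79.8289.
Correction k=1: B_{2}/2! · (f^{(1)}(15) − f^{(1)}(3)) = 1/12 · (0.255002 − 0.795413) = -0.0450343.
After k=1: 79.7838.
Correction k=2: B_{4}/4! · (f^{(3)}(15) − f^{(3)}(3)) = −1/720 · (0.00192388 − 0.00354608) = 2.25305e-06.
After k=2: 79.7838.
Correction k=3: B_{6}/6! · (f^{(5)}(15) − f^{(5)}(3)) = 1/30240 · (4.79830e-06 − 8.23190e-06) = -1.13545e-10.

S_3 ≈ 79.7838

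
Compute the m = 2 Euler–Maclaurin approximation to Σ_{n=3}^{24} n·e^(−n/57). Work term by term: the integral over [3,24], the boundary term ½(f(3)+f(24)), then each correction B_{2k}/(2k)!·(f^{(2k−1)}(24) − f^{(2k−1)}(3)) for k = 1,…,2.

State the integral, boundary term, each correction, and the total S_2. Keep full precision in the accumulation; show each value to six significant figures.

The integral term ∫_3^24 x·e^(−x/57) dx = 214.261.
Endpoint term: (f(3) + f(24))/2 = (2.84619 + 15.7525)/2 = 9.29936.
Integral + boundary = 223.561.
Correction k=1: B_{2}/2! · (f^{(1)}(24) − f^{(1)}(3)) = 1/12 · (0.379995 − 0.898796) = -0.0432334.
After k=1: 223.517.
Correction k=2: B_{4}/4! · (f^{(3)}(24) − f^{(3)}(3)) = −1/720 · (0.000520993 − 0.000860651) = 4.71747e-07.

S_2 ≈ 223.517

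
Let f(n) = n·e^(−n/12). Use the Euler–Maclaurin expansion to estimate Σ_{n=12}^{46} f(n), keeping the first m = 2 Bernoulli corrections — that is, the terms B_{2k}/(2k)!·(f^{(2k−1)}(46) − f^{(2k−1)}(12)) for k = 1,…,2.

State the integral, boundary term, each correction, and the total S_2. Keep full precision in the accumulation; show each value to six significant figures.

The integral term ∫_12^46 x·e^(−x/12) dx = 90.8897.
Boundary: ½(f(12) + f(46)) = ½(4.41455 + 0.995319) = 2.70494.
So far: 93.5946.
k=1: B_{2}/(2)! × [f^{(1)}(46) − f^{(1)}(12)] = 1/12 × (-0.0613059 − 0.00000) = -0.00510882.
After k=1: 93.5895.
k=2: B_{4}/(4)! × [f^{(3)}(46) − f^{(3)}(12)] = −1/720 × (-0.000125216 − 0.00510944) = 7.27035e-06.

S_2 ≈ 93.5895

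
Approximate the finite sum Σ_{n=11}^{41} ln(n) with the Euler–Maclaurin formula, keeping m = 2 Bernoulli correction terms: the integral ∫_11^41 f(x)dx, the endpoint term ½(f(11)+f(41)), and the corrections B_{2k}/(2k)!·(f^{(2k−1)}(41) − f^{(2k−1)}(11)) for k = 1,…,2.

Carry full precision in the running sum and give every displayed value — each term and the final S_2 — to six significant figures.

Integral: ∫_11^41 ln(x) dx = 95.8796.
Boundary: ½(f(11) + f(41)) = ½(2.39790 + 3.71357) = 3.05573.
Integral + boundary = 98.9353.
k=1: B_{2}/(2)! × [f^{(1)}(41) − f^{(1)}(11)] = 1/12 × (0.0243902 − 0.0909091) = -0.00554324.
After k=1: 98.9298.
k=2: B_{4}/(4)! × [f^{(3)}(41) − f^{(3)}(11)] = −1/720 × (2.90187e-05 − 0.00150263) = 2.04668e-06.

S_2 ≈ 98.9298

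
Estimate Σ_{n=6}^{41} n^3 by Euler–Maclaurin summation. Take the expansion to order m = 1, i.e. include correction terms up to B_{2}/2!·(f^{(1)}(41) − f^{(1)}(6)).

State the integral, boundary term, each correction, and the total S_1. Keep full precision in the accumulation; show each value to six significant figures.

The integral term ∫_6^41 x^3 dx = 706116.
Endpoint term: (f(6) + f(41))/2 = (216.000 + 68921.0)/2 = 34568.5.
Running total after boundary: 740685.
Order-1 term: 1/12 · (5043.00 − 108.000) = 411.250.

S_1 ≈ 741096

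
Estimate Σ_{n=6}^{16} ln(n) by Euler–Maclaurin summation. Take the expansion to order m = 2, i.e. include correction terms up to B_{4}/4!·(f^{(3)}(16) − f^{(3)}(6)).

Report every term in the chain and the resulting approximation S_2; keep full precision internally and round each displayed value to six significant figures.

∫_6^16 ln(x) dx evaluates to 23.6109.
Boundary: ½(f(6) + f(16)) = ½(1.79176 + 2.77259) = 2.28217.
Running total after boundary: 25.8930.
Correction k=1: B_{2}/2! · (f^{(1)}(16) − f^{(1)}(6)) = 1/12 · (0.0625000 − 0.166667) = -0.00868056.
Partial sum through k=1: 25.8844.
Correction k=2: B_{4}/4! · (f^{(3)}(16) − f^{(3)}(6)) = −1/720 · (0.000488281 − 0.00925926) = 1.21819e-05.

S_2 ≈ 25.8844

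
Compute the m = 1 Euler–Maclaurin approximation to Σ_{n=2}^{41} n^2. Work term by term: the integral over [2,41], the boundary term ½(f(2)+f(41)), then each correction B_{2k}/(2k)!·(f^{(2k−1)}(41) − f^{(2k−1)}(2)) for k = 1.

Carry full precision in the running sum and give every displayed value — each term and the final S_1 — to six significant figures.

S_1 ≈ 23820.0

∫_2^41 x^2 dx evaluates to 22971.0.
Boundary: ½(f(2) + f(41)) = ½(4.00000 + 1681.00) = 842.500.
Running total after boundary: 23813.5.
k=1: B_{2}/(2)! × [f^{(1)}(41) − f^{(1)}(2)] = 1/12 × (82.0000 − 4.00000) = 6.50000.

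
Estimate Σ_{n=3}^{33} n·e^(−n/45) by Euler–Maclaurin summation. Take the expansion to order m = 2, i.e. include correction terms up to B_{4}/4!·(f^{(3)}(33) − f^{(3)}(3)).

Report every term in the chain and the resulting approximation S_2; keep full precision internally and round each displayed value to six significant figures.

∫_3^33 x·e^(−x/45) dx evaluates to 334.823.
Boundary: ½(f(3) + f(33)) = ½(2.80652 + 15.8501) = 9.32830.
Running total after boundary: 344.152.
Correction k=1: B_{2}/2! · (f^{(1)}(33) − f^{(1)}(3)) = 1/12 · (0.128081 − 0.873140) = -0.0620882.
Partial sum through k=1: 344.090.
Correction k=2: B_{4}/4! · (f^{(3)}(33) − f^{(3)}(3)) = −1/720 · (0.000537626 − 0.00135514) = 1.13543e-06.

S_2 ≈ 344.090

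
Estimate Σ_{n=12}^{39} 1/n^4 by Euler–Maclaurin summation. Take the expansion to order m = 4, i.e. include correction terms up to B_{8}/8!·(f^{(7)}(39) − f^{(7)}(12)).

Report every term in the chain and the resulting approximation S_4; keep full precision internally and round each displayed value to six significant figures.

S_4 ≈ 0.000212942

The integral term ∫_12^39 1/x^4 dx = 0.000187282.
Endpoint term: (f(12) + f(39))/2 = (4.82253e-05 + 4.32257e-07)/2 = 2.43288e-05.
So far: 0.000211611.
Correction k=1: B_{2}/2! · (f^{(1)}(39) − f^{(1)}(12)) = 1/12 · (-4.43340e-08 − (-1.60751e-05)) = 1.33590e-06.
Running total after k=1: 0.000212947.
Correction k=2: B_{4}/4! · (f^{(3)}(39) − f^{(3)}(12)) = −1/720 · (-8.74438e-10 − (-3.34898e-06)) = -4.65015e-09.
Running total after k=2: 0.000212942.
Correction k=3: B_{6}/6! · (f^{(5)}(39) − f^{(5)}(12)) = 1/30240 · (-3.21950e-11 − (-1.30238e-06)) = 4.30671e-11.
Running total after k=3: 0.000212942.
Correction k=4: B_{8}/8! · (f^{(7)}(39) − f^{(7)}(12)) = −1/1209600 · (-1.90503e-12 − (-8.13988e-07)) = -6.72938e-13.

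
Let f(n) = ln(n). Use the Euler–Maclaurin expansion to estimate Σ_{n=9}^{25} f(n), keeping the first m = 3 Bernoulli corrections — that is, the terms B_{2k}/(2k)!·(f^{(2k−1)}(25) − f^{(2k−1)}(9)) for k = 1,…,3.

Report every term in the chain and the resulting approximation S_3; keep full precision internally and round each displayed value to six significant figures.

The integral term ∫_9^25 ln(x) dx = 44.6969.
½[f(9) + f(25)] = ½[2.19722 + 3.21888] = 2.70805.
So far: 47.4049.
k=1: B_{2}/(2)! × [f^{(1)}(25) − f^{(1)}(9)] = 1/12 × (0.0400000 − 0.111111) = -0.00592593.
Partial sum through k=1: 47.3990.
k=2: B_{4}/(4)! × [f^{(3)}(25) − f^{(3)}(9)] = −1/720 × (0.000128000 − 0.00274348) = 3.63262e-06.
Partial sum through k=2: 47.3990.
k=3: B_{6}/(6)! × [f^{(5)}(25) − f^{(5)}(9)] = 1/30240 × (2.45760e-06 − 0.000406442) = -1.33593e-08.

S_3 ≈ 47.3990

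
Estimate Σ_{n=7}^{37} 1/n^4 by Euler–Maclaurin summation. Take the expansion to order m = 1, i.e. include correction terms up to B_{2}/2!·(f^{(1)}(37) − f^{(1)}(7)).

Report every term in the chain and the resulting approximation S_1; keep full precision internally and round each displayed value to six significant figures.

S_1 ≈ 0.00119358

Integral: ∫_7^37 1/x^4 dx = 0.000965237.
Endpoint term: (f(7) + f(37))/2 = (0.000416493 + 5.33572e-07)/2 = 0.000208513.
Running total after boundary: 0.00117375.
Order-1 term: 1/12 · (-5.76835e-08 − (-0.000237996)) = 1.98282e-05.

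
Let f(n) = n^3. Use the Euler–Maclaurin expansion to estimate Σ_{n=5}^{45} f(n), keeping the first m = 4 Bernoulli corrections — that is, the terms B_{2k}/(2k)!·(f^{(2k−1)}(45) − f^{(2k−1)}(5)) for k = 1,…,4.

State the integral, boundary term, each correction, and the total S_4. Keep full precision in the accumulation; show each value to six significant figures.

S_4 ≈ 1.07112e+06

Integral: ∫_5^45 x^3 dx = 1.02500e+06.
½[f(5) + f(45)] = ½[125.000 + 91125.0] = 45625.0.
So far: 1.07062e+06.
Order-1 term: 1/12 · (6075.00 − 75.0000) = 500.000.
Partial sum through k=1: 1.07112e+06.
Order-2 term: −1/720 · (6.00000 − 6.00000) = 0.00000.
Partial sum through k=2: 1.07112e+06.
Order-3 term: 1/30240 · (0.00000 − 0.00000) = 0.00000.
Partial sum through k=3: 1.07112e+06.
Order-4 term: −1/1209600 · (0.00000 − 0.00000) = 0.00000.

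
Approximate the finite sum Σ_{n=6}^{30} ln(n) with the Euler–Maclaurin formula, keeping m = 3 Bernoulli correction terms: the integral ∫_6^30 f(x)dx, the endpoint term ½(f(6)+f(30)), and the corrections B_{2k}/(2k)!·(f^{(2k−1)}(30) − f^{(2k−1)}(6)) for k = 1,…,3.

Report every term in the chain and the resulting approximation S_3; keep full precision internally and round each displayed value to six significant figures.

∫_6^30 ln(x) dx evaluates to 67.2854.
½[f(6) + f(30)] = ½[1.79176 + 3.40120] = 2.59648.
So far: 69.8818.
Order-1 term: 1/12 · (0.0333333 − 0.166667) = -0.0111111.
Partial sum through k=1: 69.8707.
Order-2 term: −1/720 · (7.40741e-05 − 0.00925926) = 1.27572e-05.
Partial sum through k=2: 69.8707.
Order-3 term: 1/30240 · (9.87654e-07 − 0.00308642) = -1.02031e-07.

S_3 ≈ 69.8707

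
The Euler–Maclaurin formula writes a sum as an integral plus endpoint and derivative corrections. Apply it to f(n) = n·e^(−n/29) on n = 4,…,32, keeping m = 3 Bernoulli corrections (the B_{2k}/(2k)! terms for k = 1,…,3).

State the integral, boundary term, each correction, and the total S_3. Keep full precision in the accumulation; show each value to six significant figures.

S_3 ≈ 253.861

The integral term ∫_4^32 x·e^(−x/29) dx = 246.877.
½[f(4) + f(32)] = ½[3.48464 + 10.6152] = 7.04992.
Integral + boundary = 253.927.
Order-1 term: 1/12 · (-0.0343164 − 0.750999) = -0.0654429.
Partial sum through k=1: 253.861.
Order-2 term: −1/720 · (0.000748079 − 0.00296470) = 3.07865e-06.
Partial sum through k=2: 253.861.
Order-3 term: 1/30240 · (1.82754e-06 − 5.98862e-06) = -1.37602e-10.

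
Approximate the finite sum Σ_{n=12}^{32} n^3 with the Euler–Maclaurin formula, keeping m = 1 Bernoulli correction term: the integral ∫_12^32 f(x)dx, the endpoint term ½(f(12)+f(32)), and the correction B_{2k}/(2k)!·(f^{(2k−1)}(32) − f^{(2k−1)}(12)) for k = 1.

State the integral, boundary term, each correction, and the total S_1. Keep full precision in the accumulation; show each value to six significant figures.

S_1 ≈ 274428

∫_12^32 x^3 dx evaluates to 256960.
Boundary: ½(f(12) + f(32)) = ½(1728.00 + 32768.0) = 17248.0.
Running total after boundary: 274208.
Order-1 term: 1/12 · (3072.00 − 432.000) = 220.000.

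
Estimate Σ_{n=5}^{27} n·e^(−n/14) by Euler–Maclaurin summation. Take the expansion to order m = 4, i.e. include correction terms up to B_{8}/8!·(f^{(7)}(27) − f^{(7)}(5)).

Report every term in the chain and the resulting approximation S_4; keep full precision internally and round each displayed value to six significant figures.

Integral: ∫_5^27 x·e^(−x/14) dx = 102.679.
½[f(5) + f(27)] = ½[3.49836 + 3.92460] = 3.71148.
Running total after boundary: 106.390.
k=1: B_{2}/(2)! × [f^{(1)}(27) − f^{(1)}(5)] = 1/12 × (-0.134973 − 0.449789) = -0.0487302.
After k=1: 106.341.
k=2: B_{4}/(4)! × [f^{(3)}(27) − f^{(3)}(5)] = −1/720 × (0.000794583 − 0.00943436) = 1.19997e-05.
After k=2: 106.341.
k=3: B_{6}/(6)! × [f^{(5)}(27) − f^{(5)}(5)] = 1/30240 × (1.16215e-05 − 8.45606e-05) = -2.41201e-09.
After k=3: 106.341.
k=4: B_{8}/(8)! × [f^{(7)}(27) − f^{(7)}(5)] = −1/1209600 × (9.79026e-08 − 6.17279e-07) = 4.29379e-13.

S_4 ≈ 106.341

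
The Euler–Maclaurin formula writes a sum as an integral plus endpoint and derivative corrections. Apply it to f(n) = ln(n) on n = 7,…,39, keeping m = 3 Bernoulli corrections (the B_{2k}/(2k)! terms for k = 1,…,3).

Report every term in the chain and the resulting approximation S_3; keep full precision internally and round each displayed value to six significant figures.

S_3 ≈ 100.053

The integral term ∫_7^39 ln(x) dx = 97.2575.
Boundary: ½(f(7) + f(39)) = ½(1.94591 + 3.66356) = 2.80474.
So far: 100.062.
Order-1 term: 1/12 · (0.0256410 − 0.142857) = -0.00976801.
Running total after k=1: 100.053.
Order-2 term: −1/720 · (3.37160e-05 − 0.00583090) = 8.05165e-06.
Running total after k=2: 100.053.
Order-3 term: 1/30240 · (2.66004e-07 − 0.00142798) = -4.72126e-08.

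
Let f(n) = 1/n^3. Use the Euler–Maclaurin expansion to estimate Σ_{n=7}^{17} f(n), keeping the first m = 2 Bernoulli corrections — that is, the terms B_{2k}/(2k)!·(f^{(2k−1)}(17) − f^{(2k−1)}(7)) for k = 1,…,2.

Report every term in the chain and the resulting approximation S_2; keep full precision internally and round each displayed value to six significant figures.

∫_7^17 1/x^3 dx evaluates to 0.00847398.
Endpoint term: (f(7) + f(17))/2 = (0.00291545 + 0.000203542)/2 = 0.00155950.
So far: 0.0100335.
k=1: B_{2}/(2)! × [f^{(1)}(17) − f^{(1)}(7)] = 1/12 × (-3.59191e-05 − (-0.00124948)) = 0.000101130.
Partial sum through k=1: 0.0101346.
k=2: B_{4}/(4)! × [f^{(3)}(17) − f^{(3)}(7)] = −1/720 × (-2.48575e-06 − (-0.000509992)) = -7.04869e-07.

S_2 ≈ 0.0101339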